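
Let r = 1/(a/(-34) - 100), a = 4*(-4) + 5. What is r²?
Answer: 1156/11485321 ≈ 0.00010065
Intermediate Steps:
a = -11 (a = -16 + 5 = -11)
r = -34/3389 (r = 1/(-11/(-34) - 100) = 1/(-11*(-1/34) - 100) = 1/(11/34 - 100) = 1/(-3389/34) = -34/3389 ≈ -0.010032)
r² = (-34/3389)² = 1156/11485321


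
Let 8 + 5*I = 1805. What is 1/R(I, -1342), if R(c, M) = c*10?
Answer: 1/3594 ≈ 0.00027824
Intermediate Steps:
I = 1797/5 (I = -8/5 + (⅕)*1805 = -8/5 + 361 = 1797/5 ≈ 359.40)
R(c, M) = 10*c
1/R(I, -1342) = 1/(10*(1797/5)) = 1/3594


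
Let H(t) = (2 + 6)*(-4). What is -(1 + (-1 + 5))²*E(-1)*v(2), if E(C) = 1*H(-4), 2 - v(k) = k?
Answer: 0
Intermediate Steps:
v(k) = 2 - k
H(t) = -32 (H(t) = 8*(-4) = -32)
E(C) = -32 (E(C) = 1*(-32) = -32)
-(1 + (-1 + 5))²*E(-1)*v(2) = -(1 + (-1 + 5))²*(-32)*(2 - 1*2) = -(1 + 4)²*(-32)*(2 - 2) = -5²*(-32)*0 = -25*(-32)*0 = -(-800)*0 = -1*0 = 0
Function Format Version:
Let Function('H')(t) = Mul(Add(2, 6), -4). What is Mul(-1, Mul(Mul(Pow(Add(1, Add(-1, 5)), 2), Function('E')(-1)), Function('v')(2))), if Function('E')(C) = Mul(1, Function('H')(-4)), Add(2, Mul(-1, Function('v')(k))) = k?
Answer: 0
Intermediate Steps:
Function('v')(k) = Add(2, Mul(-1, k))
Function('H')(t) = -32 (Function('H')(t) = Mul(8, -4) = -32)
Function('E')(C) = -32 (Function('E')(C) = Mul(1, -32) = -32)
Mul(-1, Mul(Mul(Pow(Add(1, Add(-1, 5)), 2), Function('E')(-1)), Function('v')(2))) = Mul(-1, Mul(Mul(Pow(Add(1, Add(-1, 5)), 2), -32), Add(2, Mul(-1, 2)))) = Mul(-1, Mul(Mul(Pow(Add(1, 4), 2), -32), Add(2, -2))) = Mul(-1, Mul(Mul(Pow(5, 2), -32), 0)) = Mul(-1, Mul(Mul(25, -32), 0)) = Mul(-1, Mul(-800, 0)) = Mul(-1, 0) = 0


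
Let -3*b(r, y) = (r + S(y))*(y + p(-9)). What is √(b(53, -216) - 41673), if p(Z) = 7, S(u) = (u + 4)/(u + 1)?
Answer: I*√1752480910/215 ≈ 194.71*I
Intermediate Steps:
S(u) = (4 + u)/(1 + u)
b(r, y) = -(7 + y)*(r + (4 + y)/(1 + y))/3 (b(r, y) = -(r + (4 + y)/(1 + y))*(y + 7)/3 = -(r + (4 + y)/(1 + y))*(7 + y)/3 = -(7 + y)*(r + (4 + y)/(1 + y))/3)
√(b(53, -216) - 41673) = √((-28 - 7*(-216) - 1*(-216)*(4 - 216) + 53*(1 - 216)*(-7 - 1*(-216)))/(3*(1 - 216)) - 41673) = √((⅓)*(-28 + 1512 - 1*(-216)*(-212) + 53*(-215)*(-7 + 216))/(-215) - 41673) = √((⅓)*(-1/215)*(-28 + 1512 - 45792 + 53*(-215)*209) - 41673) = √((⅓)*(-1/215)*(-28 + 1512 - 45792 - 2381555) - 41673) = √((⅓)*(-1/215)*(-2425863) - 41673) = √(808621/215 - 41673) = √(-8151074/215) = I*√1752480910/215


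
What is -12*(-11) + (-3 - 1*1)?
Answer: 128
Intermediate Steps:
-12*(-11) + (-3 - 1*1) = 132 + (-3 - 1) = 132 - 4 = 128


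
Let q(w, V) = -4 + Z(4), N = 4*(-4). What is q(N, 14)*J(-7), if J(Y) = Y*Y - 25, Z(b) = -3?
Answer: -168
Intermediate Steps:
N = -16
J(Y) = -25 + Y**2 (J(Y) = Y**2 - 25 = -25 + Y**2)
q(w, V) = -7 (q(w, V) = -4 - 3 = -7)
q(N, 14)*J(-7) = -7*(-25 + (-7)**2) = -7*(-25 + 49) = -7*24 = -168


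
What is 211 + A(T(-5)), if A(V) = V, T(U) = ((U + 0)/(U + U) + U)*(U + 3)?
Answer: 220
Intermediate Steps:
T(U) = (½ + U)*(3 + U) (T(U) = (U/((2*U)) + U)*(3 + U) = (U*(1/(2*U)) + U)*(3 + U) = (½ + U)*(3 + U))
211 + A(T(-5)) = 211 + (3/2 + (-5)² + (7/2)*(-5)) = 211 + (3/2 + 25 - 35/2) = 211 + 9 = 220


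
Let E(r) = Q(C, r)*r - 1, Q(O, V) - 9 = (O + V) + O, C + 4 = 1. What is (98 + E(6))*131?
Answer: 19781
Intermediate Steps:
C = -3 (C = -4 + 1 = -3)
Q(O, V) = 9 + V + 2*O (Q(O, V) = 9 + ((O + V) + O) = 9 + (V + 2*O) = 9 + V + 2*O)
E(r) = -1 + r*(3 + r) (E(r) = (9 + r + 2*(-3))*r - 1 = (9 + r - 6)*r - 1 = (3 + r)*r - 1 = r*(3 + r) - 1 = -1 + r*(3 + r))
(98 + E(6))*131 = (98 + (-1 + 6*(3 + 6)))*131 = (98 + (-1 + 6*9))*131 = (98 + (-1 + 54))*131 = (98 + 53)*131 = 151*131 = 19781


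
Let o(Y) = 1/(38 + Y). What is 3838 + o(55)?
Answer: 356935/93 ≈ 3838.0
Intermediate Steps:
3838 + o(55) = 3838 + 1/(38 + 55) = 3838 + 1/93 = 356935/93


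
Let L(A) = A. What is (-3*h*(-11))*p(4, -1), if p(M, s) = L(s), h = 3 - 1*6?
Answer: 99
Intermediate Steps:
h = -3 (h = 3 - 6 = -3)
p(M, s) = s
(-3*h*(-11))*p(4, -1) = (-3*(-3)*(-11))*(-1) = (-1*(-9)*(-11))*(-1) = (9*(-11))*(-1) = -99*(-1) = 99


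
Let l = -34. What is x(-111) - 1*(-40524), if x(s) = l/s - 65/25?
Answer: 22489547/555 ≈ 40522.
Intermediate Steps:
x(s) = -13/5 - 34/s (x(s) = -34/s - 65/25 = -34/s - 65*1/25 = -34/s - 13/5 = -13/5 - 34/s)
x(-111) - 1*(-40524) = (-13/5 - 34/(-111)) - 1*(-40524) = (-13/5 - 34*(-1/111)) + 40524 = (-13/5 + 34/111) + 40524 = -1273/555 + 40524 = 22489547/555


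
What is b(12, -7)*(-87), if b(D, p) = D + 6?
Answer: -1566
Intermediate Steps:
b(D, p) = 6 + D
b(12, -7)*(-87) = (6 + 12)*(-87) = 18*(-87) = -1566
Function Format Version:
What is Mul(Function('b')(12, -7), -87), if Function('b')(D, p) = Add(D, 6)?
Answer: -1566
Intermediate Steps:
Function('b')(D, p) = Add(6, D)
Mul(Function('b')(12, -7), -87) = Mul(Add(6, 12), -87) = Mul(18, -87) = -1566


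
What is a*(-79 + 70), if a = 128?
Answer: -1152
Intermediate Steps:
a*(-79 + 70) = 128*(-79 + 70) = 128*(-9) = -1152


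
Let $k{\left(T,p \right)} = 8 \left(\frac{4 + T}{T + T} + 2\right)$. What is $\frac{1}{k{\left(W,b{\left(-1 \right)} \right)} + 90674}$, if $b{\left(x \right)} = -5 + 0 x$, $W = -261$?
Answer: $\frac{261}{23671118} \approx 1.1026 \cdot 10^{-5}$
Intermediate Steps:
$b{\left(x \right)} = -5$ ($b{\left(x \right)} = -5 + 0 = -5$)
$k{\left(T,p \right)} = 16 + \frac{4 \left(4 + T\right)}{T}$ ($k{\left(T,p \right)} = 8 \left(\frac{4 + T}{2 T} + 2\right) = 8 \left(2 + \frac{4 + T}{2 T}\right) = 16 + \frac{4 \left(4 + T\right)}{T}$)
$\frac{1}{k{\left(W,b{\left(-1 \right)} \right)} + 90674} = \frac{1}{\left(20 + \frac{16}{-261}\right) + 90674} = \frac{1}{\left(20 + 16 \left(- \frac{1}{261}\right)\right) + 90674} = \frac{1}{\left(20 - \frac{16}{261}\right) + 90674} = \frac{1}{\frac{5204}{261} + 90674} = \frac{1}{\frac{23671118}{261}} = \frac{261}{23671118}$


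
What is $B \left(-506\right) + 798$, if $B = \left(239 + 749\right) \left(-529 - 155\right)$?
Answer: $341951550$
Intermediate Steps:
$B = -675792$ ($B = 988 \left(-684\right) = -675792$)
$B \left(-506\right) + 798 = \left(-675792\right) \left(-506\right) + 798 = 341950752 + 798 = 341951550$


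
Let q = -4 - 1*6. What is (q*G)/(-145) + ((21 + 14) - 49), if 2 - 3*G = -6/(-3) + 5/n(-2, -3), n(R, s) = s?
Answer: -3644/261 ≈ -13.962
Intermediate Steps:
q = -10 (q = -4 - 6 = -10)
G = 5/9 (G = ⅔ - (-6/(-3) + 5/(-3))/3 = ⅔ - (-6*(-⅓) + 5*(-⅓))/3 = ⅔ - (2 - 5/3)/3 = ⅔ - ⅓*⅓ = ⅔ - ⅑ = 5/9 ≈ 0.55556)
(q*G)/(-145) + ((21 + 14) - 49) = -10*5/9/(-145) + ((21 + 14) - 49) = -50/9*(-1/145) + (35 - 49) = 10/261 - 14 = -3644/261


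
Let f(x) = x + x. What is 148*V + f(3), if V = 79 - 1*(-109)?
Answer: 27830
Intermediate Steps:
V = 188 (V = 79 + 109 = 188)
f(x) = 2*x
148*V + f(3) = 148*188 + 2*3 = 27824 + 6 = 27830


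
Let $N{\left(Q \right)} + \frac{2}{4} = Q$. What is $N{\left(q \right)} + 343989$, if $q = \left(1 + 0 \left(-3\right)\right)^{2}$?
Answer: $\frac{687979}{2} \approx 3.4399 \cdot 10^{5}$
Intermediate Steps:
$q = 1$ ($q = \left(1 + 0\right)^{2} = 1^{2} = 1$)
$N{\left(Q \right)} = - \frac{1}{2} + Q$
$N{\left(q \right)} + 343989 = \left(- \frac{1}{2} + 1\right) + 343989 = \frac{1}{2} + 343989 = \frac{687979}{2}$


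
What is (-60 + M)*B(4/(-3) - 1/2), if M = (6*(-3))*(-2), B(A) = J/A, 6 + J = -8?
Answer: -2016/11 ≈ -183.27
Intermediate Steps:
J = -14 (J = -6 - 8 = -14)
B(A) = -14/A
M = 36 (M = -18*(-2) = 36)
(-60 + M)*B(4/(-3) - 1/2) = (-60 + 36)*(-14/(4/(-3) - 1/2)) = -(-336)/(4*(-⅓) - 1*½) = -(-336)/(-4/3 - ½) = -(-336)/(-11/6) = -(-336)*(-6)/11 = -24*84/11 = -2016/11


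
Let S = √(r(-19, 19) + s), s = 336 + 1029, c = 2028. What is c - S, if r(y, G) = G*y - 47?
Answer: 2028 - √957 ≈ 1997.1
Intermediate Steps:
s = 1365
r(y, G) = -47 + G*y
S = √957 (S = √((-47 + 19*(-19)) + 1365) = √((-47 - 361) + 1365) = √(-408 + 1365) = √957 ≈ 30.935)
c - S = 2028 - √957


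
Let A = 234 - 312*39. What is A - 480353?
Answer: -492287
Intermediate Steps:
A = -11934 (A = 234 - 12168 = -11934)
A - 480353 = -11934 - 480353 = -492287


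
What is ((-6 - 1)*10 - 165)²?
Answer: 55225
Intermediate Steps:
((-6 - 1)*10 - 165)² = (-7*10 - 165)² = (-70 - 165)² = (-235)² = 55225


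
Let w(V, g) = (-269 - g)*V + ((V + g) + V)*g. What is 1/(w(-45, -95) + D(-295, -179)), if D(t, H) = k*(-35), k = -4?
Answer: 1/25545 ≈ 3.9147e-5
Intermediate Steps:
D(t, H) = 140 (D(t, H) = -4*(-35) = 140)
w(V, g) = V*(-269 - g) + g*(g + 2*V) (w(V, g) = V*(-269 - g) + (g + 2*V)*g = V*(-269 - g) + g*(g + 2*V))
1/(w(-45, -95) + D(-295, -179)) = 1/(((-95)² - 269*(-45) - 45*(-95)) + 140) = 1/((9025 + 12105 + 4275) + 140) = 1/(25405 + 140) = 1/25545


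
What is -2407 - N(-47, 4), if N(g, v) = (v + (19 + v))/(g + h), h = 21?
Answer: -62555/26 ≈ -2406.0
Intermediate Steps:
N(g, v) = (19 + 2*v)/(21 + g) (N(g, v) = (v + (19 + v))/(g + 21) = (19 + 2*v)/(21 + g))
-2407 - N(-47, 4) = -2407 - (19 + 2*4)/(21 - 47) = -2407 - (19 + 8)/(-26) = -2407 - (-1)*27/26 = -2407 - 1*(-27/26) = -2407 + 27/26 = -62555/26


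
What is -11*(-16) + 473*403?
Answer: 190795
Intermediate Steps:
-11*(-16) + 473*403 = 176 + 190619 = 190795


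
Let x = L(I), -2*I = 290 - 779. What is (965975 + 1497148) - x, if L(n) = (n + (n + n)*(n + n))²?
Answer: -229173517869/4 ≈ -5.7293e+10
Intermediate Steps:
I = 489/2 (I = -(290 - 779)/2 = -½*(-489) = 489/2 ≈ 244.50)
L(n) = (n + 4*n²)² (L(n) = (n + (2*n)*(2*n))² = (n + 4*n²)²)
x = 229183370361/4 (x = (489/2)²*(1 + 4*(489/2))² = 239121*(1 + 978)²/4 = (239121/4)*979² = (239121/4)*958441 = 229183370361/4 ≈ 5.7296e+10)
(965975 + 1497148) - x = (965975 + 1497148) - 1*229183370361/4 = 2463123 - 229183370361/4 = -229173517869/4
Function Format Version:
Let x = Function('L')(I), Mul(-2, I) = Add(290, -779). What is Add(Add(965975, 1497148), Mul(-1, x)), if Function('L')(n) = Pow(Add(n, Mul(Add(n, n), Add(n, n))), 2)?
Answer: Rational(-229173517869, 4) ≈ -5.7293e+10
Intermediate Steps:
I = Rational(489, 2) (I = Mul(Rational(-1, 2), Add(290, -779)) = Mul(Rational(-1, 2), -489) = Rational(489, 2) ≈ 244.50)
Function('L')(n) = Pow(Add(n, Mul(4, Pow(n, 2))), 2) (Function('L')(n) = Pow(Add(n, Mul(Mul(2, n), Mul(2, n))), 2) = Pow(Add(n, Mul(4, Pow(n, 2))), 2))
x = Rational(229183370361, 4) (x = Mul(Pow(Rational(489, 2), 2), Pow(Add(1, Mul(4, Rational(489, 2))), 2)) = Mul(Rational(239121, 4), Pow(Add(1, 978), 2)) = Mul(Rational(239121, 4), Pow(979, 2)) = Mul(Rational(239121, 4), 958441) = Rational(229183370361, 4) ≈ 5.7296e+10)
Add(Add(965975, 1497148), Mul(-1, x)) = Add(Add(965975, 1497148), Mul(-1, Rational(229183370361, 4))) = Add(2463123, Rational(-229183370361, 4)) = Rational(-229173517869, 4)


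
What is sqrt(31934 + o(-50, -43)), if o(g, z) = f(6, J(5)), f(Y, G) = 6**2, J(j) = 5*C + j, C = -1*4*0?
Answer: sqrt(31970) ≈ 178.80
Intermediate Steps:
C = 0 (C = -4*0 = 0)
J(j) = j (J(j) = 5*0 + j = 0 + j = j)
f(Y, G) = 36
o(g, z) = 36
sqrt(31934 + o(-50, -43)) = sqrt(31934 + 36) = sqrt(31970)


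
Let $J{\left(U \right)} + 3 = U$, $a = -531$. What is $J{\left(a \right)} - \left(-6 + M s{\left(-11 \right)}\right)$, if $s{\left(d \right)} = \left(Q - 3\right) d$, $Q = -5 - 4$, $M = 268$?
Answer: $-35904$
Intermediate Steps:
$J{\left(U \right)} = -3 + U$
$Q = -9$ ($Q = -5 - 4 = -9$)
$s{\left(d \right)} = - 12 d$ ($s{\left(d \right)} = \left(-9 - 3\right) d = - 12 d$)
$J{\left(a \right)} - \left(-6 + M s{\left(-11 \right)}\right) = \left(-3 - 531\right) - \left(-6 + 268 \left(\left(-12\right) \left(-11\right)\right)\right) = -534 - \left(-6 + 268 \cdot 132\right) = -534 - \left(-6 + 35376\right) = -534 - 35370 = -35904$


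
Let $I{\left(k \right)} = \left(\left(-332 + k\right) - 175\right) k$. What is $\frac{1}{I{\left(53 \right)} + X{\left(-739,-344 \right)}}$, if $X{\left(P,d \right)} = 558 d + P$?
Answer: $- \frac{1}{216753} \approx -4.6135 \cdot 10^{-6}$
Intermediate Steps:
$X{\left(P,d \right)} = P + 558 d$
$I{\left(k \right)} = k \left(-507 + k\right)$ ($I{\left(k \right)} = \left(-507 + k\right) k = k \left(-507 + k\right)$)
$\frac{1}{I{\left(53 \right)} + X{\left(-739,-344 \right)}} = \frac{1}{53 \left(-507 + 53\right) + \left(-739 + 558 \left(-344\right)\right)} = \frac{1}{53 \left(-454\right) - 192691} = \frac{1}{-24062 - 192691} = \frac{1}{-216753} = - \frac{1}{216753}$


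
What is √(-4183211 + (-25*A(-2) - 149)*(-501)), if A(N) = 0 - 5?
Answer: I*√4171187 ≈ 2042.3*I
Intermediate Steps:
A(N) = -5
√(-4183211 + (-25*A(-2) - 149)*(-501)) = √(-4183211 + (-25*(-5) - 149)*(-501)) = √(-4183211 + (125 - 149)*(-501)) = √(-4183211 - 24*(-501)) = √(-4183211 + 12024) = √(-4171187) = I*√4171187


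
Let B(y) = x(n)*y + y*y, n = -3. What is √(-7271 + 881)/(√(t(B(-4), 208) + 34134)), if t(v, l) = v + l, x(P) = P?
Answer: 3*I*√244027/3437 ≈ 0.43118*I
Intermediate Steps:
B(y) = y² - 3*y (B(y) = -3*y + y*y = -3*y + y² = y² - 3*y)
t(v, l) = l + v
√(-7271 + 881)/(√(t(B(-4), 208) + 34134)) = √(-7271 + 881)/(√((208 - 4*(-3 - 4)) + 34134)) = √(-6390)/(√((208 - 4*(-7)) + 34134)) = (3*I*√710)/(√((208 + 28) + 34134)) = (3*I*√710)/(√(236 + 34134)) = (3*I*√710)/(√34370) = (3*I*√710)*(√34370/34370) = 3*I*√244027/3437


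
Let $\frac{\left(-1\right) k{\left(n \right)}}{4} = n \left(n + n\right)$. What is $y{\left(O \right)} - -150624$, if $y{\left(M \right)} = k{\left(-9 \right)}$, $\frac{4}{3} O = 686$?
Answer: $149976$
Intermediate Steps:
$O = \frac{1029}{2}$ ($O = \frac{3}{4} \cdot 686 = \frac{1029}{2} \approx 514.5$)
$k{\left(n \right)} = - 8 n^{2}$ ($k{\left(n \right)} = - 4 n \left(n + n\right) = - 4 n 2 n = - 4 \cdot 2 n^{2} = - 8 n^{2}$)
$y{\left(M \right)} = -648$ ($y{\left(M \right)} = - 8 \left(-9\right)^{2} = \left(-8\right) 81 = -648$)
$y{\left(O \right)} - -150624 = -648 - -150624 = -648 + 150624 = 149976$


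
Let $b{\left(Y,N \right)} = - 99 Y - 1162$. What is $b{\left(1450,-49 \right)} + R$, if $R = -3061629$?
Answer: $-3206341$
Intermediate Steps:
$b{\left(Y,N \right)} = -1162 - 99 Y$
$b{\left(1450,-49 \right)} + R = \left(-1162 - 143550\right) - 3061629 = -144712 - 3061629 = -3206341$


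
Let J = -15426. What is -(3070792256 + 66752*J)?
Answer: -2041075904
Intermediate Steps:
-(3070792256 + 66752*J) = -66752/(1/(46003 - 15426)) = -66752/(1/30577) = -66752/1/30577 = -66752*30577 = -2041075904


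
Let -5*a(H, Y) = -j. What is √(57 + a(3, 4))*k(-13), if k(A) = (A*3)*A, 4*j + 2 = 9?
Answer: 507*√5735/10 ≈ 3839.5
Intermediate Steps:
j = 7/4 (j = -½ + (¼)*9 = -½ + 9/4 = 7/4 ≈ 1.7500)
a(H, Y) = 7/20 (a(H, Y) = -(-1)*7/(5*4) = -⅕*(-7/4) = 7/20)
k(A) = 3*A² (k(A) = (3*A)*A = 3*A²)
√(57 + a(3, 4))*k(-13) = √(57 + 7/20)*(3*(-13)²) = √(1147/20)*(3*169) = (√5735/10)*507 = 507*√5735/10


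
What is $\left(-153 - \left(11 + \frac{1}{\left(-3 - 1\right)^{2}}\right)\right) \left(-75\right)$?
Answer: $\frac{196875}{16} \approx 12305.0$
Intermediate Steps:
$\left(-153 - \left(11 + \frac{1}{\left(-3 - 1\right)^{2}}\right)\right) \left(-75\right) = \left(-153 - \left(11 + \frac{1}{\left(-4\right)^{2}}\right)\right) \left(-75\right) = \left(-153 - \frac{177}{16}\right) \left(-75\right) = \left(- \frac{2625}{16}\right) \left(-75\right) = \frac{196875}{16}$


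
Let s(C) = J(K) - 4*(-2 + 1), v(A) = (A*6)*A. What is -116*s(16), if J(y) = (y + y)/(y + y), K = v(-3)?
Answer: -580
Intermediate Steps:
v(A) = 6*A**2 (v(A) = (6*A)*A = 6*A**2)
K = 54 (K = 6*(-3)**2 = 6*9 = 54)
J(y) = 1 (J(y) = (2*y)/((2*y)) = (2*y)*(1/(2*y)) = 1)
s(C) = 5 (s(C) = 1 - 4*(-2 + 1) = 1 - 4*(-1) = 1 + 4 = 5)
-116*s(16) = -116*5 = -580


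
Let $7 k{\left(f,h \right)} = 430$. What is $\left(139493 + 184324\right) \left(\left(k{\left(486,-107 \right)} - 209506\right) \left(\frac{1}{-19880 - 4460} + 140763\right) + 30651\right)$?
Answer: $- \frac{406645001619211436679}{42595} \approx -9.5468 \cdot 10^{15}$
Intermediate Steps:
$k{\left(f,h \right)} = \frac{430}{7}$ ($k{\left(f,h \right)} = \frac{1}{7} \cdot 430 = \frac{430}{7}$)
$\left(139493 + 184324\right) \left(\left(k{\left(486,-107 \right)} - 209506\right) \left(\frac{1}{-19880 - 4460} + 140763\right) + 30651\right) = \left(139493 + 184324\right) \left(\left(\frac{430}{7} - 209506\right) \left(\frac{1}{-19880 - 4460} + 140763\right) + 30651\right) = 323817 \left(- \frac{1466112 \left(\frac{1}{-24340} + 140763\right)}{7} + 30651\right) = 323817 \left(- \frac{1466112 \left(- \frac{1}{24340} + 140763\right)}{7} + 30651\right) = 323817 \left(\left(- \frac{1466112}{7}\right) \frac{3426171419}{24340} + 30651\right) = 323817 \left(- \frac{1255787757863232}{42595} + 30651\right) = 323817 \left(- \frac{1255786452283887}{42595}\right) = - \frac{406645001619211436679}{42595}$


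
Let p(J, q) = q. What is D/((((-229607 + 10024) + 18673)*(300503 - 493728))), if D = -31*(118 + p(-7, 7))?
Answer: -31/310566678 ≈ -9.9817e-8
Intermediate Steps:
D = -3875 (D = -31*(118 + 7) = -31*125 = -3875)
D/((((-229607 + 10024) + 18673)*(300503 - 493728))) = -3875*1/((300503 - 493728)*((-229607 + 10024) + 18673)) = -3875*(-1/(193225*(-219583 + 18673))) = -3875/((-200910*(-193225))) = -3875/38820834750 = -3875*1/38820834750 = -31/310566678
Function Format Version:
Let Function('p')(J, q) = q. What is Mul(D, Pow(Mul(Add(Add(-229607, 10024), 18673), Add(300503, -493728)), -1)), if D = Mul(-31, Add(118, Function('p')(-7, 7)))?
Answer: Rational(-31, 310566678) ≈ -9.9817e-8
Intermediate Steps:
D = -3875 (D = Mul(-31, Add(118, 7)) = Mul(-31, 125) = -3875)
Mul(D, Pow(Mul(Add(Add(-229607, 10024), 18673), Add(300503, -493728)), -1)) = Mul(-3875, Pow(Mul(Add(Add(-229607, 10024), 18673), Add(300503, -493728)), -1)) = Mul(-3875, Pow(Mul(Add(-219583, 18673), -193225), -1)) = Mul(-3875, Pow(Mul(-200910, -193225), -1)) = Mul(-3875, Pow(38820834750, -1)) = Mul(-3875, Rational(1, 38820834750)) = Rational(-31, 310566678)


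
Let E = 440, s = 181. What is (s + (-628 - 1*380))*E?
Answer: -363880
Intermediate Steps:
(s + (-628 - 1*380))*E = (181 + (-628 - 1*380))*440 = (181 + (-628 - 380))*440 = (181 - 1008)*440 = -827*440 = -363880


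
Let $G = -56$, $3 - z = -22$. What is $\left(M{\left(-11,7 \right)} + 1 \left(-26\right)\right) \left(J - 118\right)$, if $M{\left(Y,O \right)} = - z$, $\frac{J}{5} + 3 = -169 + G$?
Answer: $64158$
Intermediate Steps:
$z = 25$ ($z = 3 - -22 = 3 + 22 = 25$)
$J = -1140$ ($J = -15 + 5 \left(-169 - 56\right) = -15 + 5 \left(-225\right) = -15 - 1125 = -1140$)
$M{\left(Y,O \right)} = -25$ ($M{\left(Y,O \right)} = \left(-1\right) 25 = -25$)
$\left(M{\left(-11,7 \right)} + 1 \left(-26\right)\right) \left(J - 118\right) = \left(-25 + 1 \left(-26\right)\right) \left(-1140 - 118\right) = \left(-25 - 26\right) \left(-1258\right) = \left(-51\right) \left(-1258\right) = 64158$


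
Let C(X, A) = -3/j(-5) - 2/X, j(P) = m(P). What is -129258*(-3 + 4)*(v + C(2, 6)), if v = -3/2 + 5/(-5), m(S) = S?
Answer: 1874241/5 ≈ 3.7485e+5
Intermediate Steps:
j(P) = P
v = -5/2 (v = -3*1/2 + 5*(-1/5) = -3/2 - 1 = -5/2 ≈ -2.5000)
C(X, A) = 3/5 - 2/X (C(X, A) = -3/(-5) - 2/X = -3*(-1/5) - 2/X = 3/5 - 2/X)
-129258*(-3 + 4)*(v + C(2, 6)) = -129258*(-3 + 4)*(-5/2 + (3/5 - 2/2)) = -129258*(-5/2 + (3/5 - 2*1/2)) = -129258*(-5/2 + (3/5 - 1)) = -129258*(-5/2 - 2/5) = -129258*(-29)/10 = -129258*(-29/10) = 1874241/5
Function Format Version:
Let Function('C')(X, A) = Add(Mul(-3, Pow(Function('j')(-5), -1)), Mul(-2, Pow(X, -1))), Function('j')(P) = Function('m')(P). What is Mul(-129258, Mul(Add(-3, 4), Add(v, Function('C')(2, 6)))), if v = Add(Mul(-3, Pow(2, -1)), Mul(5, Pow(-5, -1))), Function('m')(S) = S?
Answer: Rational(1874241, 5) ≈ 3.7485e+5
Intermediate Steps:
Function('j')(P) = P
v = Rational(-5, 2) (v = Add(Mul(-3, Rational(1, 2)), Mul(5, Rational(-1, 5))) = Add(Rational(-3, 2), -1) = Rational(-5, 2) ≈ -2.5000)
Function('C')(X, A) = Add(Rational(3, 5), Mul(-2, Pow(X, -1))) (Function('C')(X, A) = Add(Mul(-3, Pow(-5, -1)), Mul(-2, Pow(X, -1))) = Add(Mul(-3, Rational(-1, 5)), Mul(-2, Pow(X, -1))) = Add(Rational(3, 5), Mul(-2, Pow(X, -1))))
Mul(-129258, Mul(Add(-3, 4), Add(v, Function('C')(2, 6)))) = Mul(-129258, Mul(Add(-3, 4), Add(Rational(-5, 2), Add(Rational(3, 5), Mul(-2, Pow(2, -1)))))) = Mul(-129258, Mul(1, Add(Rational(-5, 2), Add(Rational(3, 5), Mul(-2, Rational(1, 2)))))) = Mul(-129258, Mul(1, Add(Rational(-5, 2), Add(Rational(3, 5), -1)))) = Mul(-129258, Mul(1, Add(Rational(-5, 2), Rational(-2, 5)))) = Mul(-129258, Mul(1, Rational(-29, 10))) = Mul(-129258, Rational(-29, 10)) = Rational(1874241, 5)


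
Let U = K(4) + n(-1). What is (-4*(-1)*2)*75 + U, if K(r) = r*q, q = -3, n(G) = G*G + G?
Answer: 588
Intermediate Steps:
n(G) = G + G² (n(G) = G² + G = G + G²)
K(r) = -3*r (K(r) = r*(-3) = -3*r)
U = -12 (U = -3*4 - (1 - 1) = -12 - 1*0 = -12 + 0 = -12)
(-4*(-1)*2)*75 + U = (-4*(-1)*2)*75 - 12 = (4*2)*75 - 12 = 8*75 - 12 = 600 - 12 = 588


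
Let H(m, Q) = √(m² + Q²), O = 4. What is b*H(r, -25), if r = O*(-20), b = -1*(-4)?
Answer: 20*√281 ≈ 335.26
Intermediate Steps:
b = 4
r = -80 (r = 4*(-20) = -80)
H(m, Q) = √(Q² + m²)
b*H(r, -25) = 4*√((-25)² + (-80)²) = 4*√(625 + 6400) = 4*√7025 = 4*(5*√281) = 20*√281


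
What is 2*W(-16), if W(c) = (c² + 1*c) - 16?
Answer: 448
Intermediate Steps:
W(c) = -16 + c + c² (W(c) = (c² + c) - 16 = (c + c²) - 16 = -16 + c + c²)
2*W(-16) = 2*(-16 - 16 + (-16)²) = 2*(-16 - 16 + 256) = 2*224 = 448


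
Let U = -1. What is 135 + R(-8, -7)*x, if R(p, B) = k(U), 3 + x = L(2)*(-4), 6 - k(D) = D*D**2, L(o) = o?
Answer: 58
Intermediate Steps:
k(D) = 6 - D**3 (k(D) = 6 - D*D**2 = 6 - D**3)
x = -11 (x = -3 + 2*(-4) = -3 - 8 = -11)
R(p, B) = 7 (R(p, B) = 6 - 1*(-1)**3 = 6 - 1*(-1) = 6 + 1 = 7)
135 + R(-8, -7)*x = 135 + 7*(-11) = 135 - 77 = 58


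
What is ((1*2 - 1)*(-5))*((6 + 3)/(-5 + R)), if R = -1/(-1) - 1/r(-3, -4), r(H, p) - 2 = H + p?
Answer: 225/19 ≈ 11.842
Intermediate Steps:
r(H, p) = 2 + H + p (r(H, p) = 2 + (H + p) = 2 + H + p)
R = 6/5 (R = -1/(-1) - 1/(2 - 3 - 4) = -1*(-1) - 1/(-5) = 1 - 1*(-⅕) = 1 + ⅕ = 6/5 ≈ 1.2000)
((1*2 - 1)*(-5))*((6 + 3)/(-5 + R)) = ((1*2 - 1)*(-5))*((6 + 3)/(-5 + 6/5)) = ((2 - 1)*(-5))*(9/(-19/5)) = (1*(-5))*(9*(-5/19)) = -5*(-45/19) = 225/19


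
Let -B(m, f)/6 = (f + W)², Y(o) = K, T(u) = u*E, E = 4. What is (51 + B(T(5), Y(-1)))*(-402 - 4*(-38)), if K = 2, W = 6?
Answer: 83250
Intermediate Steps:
T(u) = 4*u (T(u) = u*4 = 4*u)
Y(o) = 2
B(m, f) = -6*(6 + f)² (B(m, f) = -6*(f + 6)² = -6*(6 + f)²)
(51 + B(T(5), Y(-1)))*(-402 - 4*(-38)) = (51 - 6*(6 + 2)²)*(-402 - 4*(-38)) = (51 - 6*8²)*(-402 + 152) = (51 - 6*64)*(-250) = (51 - 384)*(-250) = -333*(-250) = 83250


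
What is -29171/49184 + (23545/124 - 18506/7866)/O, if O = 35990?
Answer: -3338896625269/5679469035360 ≈ -0.58789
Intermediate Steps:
-29171/49184 + (23545/124 - 18506/7866)/O = -29171/49184 + (23545/124 - 18506/7866)/35990 = -29171*1/49184 + (23545*(1/124) - 18506*1/7866)*(1/35990) = -29171/49184 + (23545/124 - 487/207)*(1/35990) = -29171/49184 + (4813427/25668)*(1/35990) = -29171/49184 + 4813427/923791320 = -3338896625269/5679469035360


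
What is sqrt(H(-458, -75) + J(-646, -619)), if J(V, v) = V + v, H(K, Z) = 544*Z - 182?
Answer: I*sqrt(42247) ≈ 205.54*I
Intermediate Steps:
H(K, Z) = -182 + 544*Z
sqrt(H(-458, -75) + J(-646, -619)) = sqrt((-182 + 544*(-75)) + (-646 - 619)) = sqrt((-182 - 40800) - 1265) = sqrt(-40982 - 1265) = sqrt(-42247) = I*sqrt(42247)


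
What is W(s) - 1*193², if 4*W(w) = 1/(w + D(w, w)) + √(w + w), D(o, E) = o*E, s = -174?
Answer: -4485077591/120408 + I*√87/2 ≈ -37249.0 + 4.6637*I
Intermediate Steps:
D(o, E) = E*o
W(w) = 1/(4*(w + w²)) + √2*√w/4 (W(w) = (1/(w + w*w) + √(w + w))/4 = (1/(w + w²) + √(2*w))/4 = (1/(w + w²) + √2*√w)/4 = 1/(4*(w + w²)) + √2*√w/4)
W(s) - 1*193² = (¼)*(1 + √2*(-174)^(3/2) + √2*(-174)^(5/2))/(-174*(1 - 174)) - 1*193² = (¼)*(-1/174)*(1 + √2*(-174*I*√174) + √2*(30276*I*√174))/(-173) - 1*37249 = (¼)*(-1/174)*(-1/173)*(1 - 348*I*√87 + 60552*I*√87) - 37249 = (¼)*(-1/174)*(-1/173)*(1 + 60204*I*√87) - 37249 = (1/120408 + I*√87/2) - 37249 = -4485077591/120408 + I*√87/2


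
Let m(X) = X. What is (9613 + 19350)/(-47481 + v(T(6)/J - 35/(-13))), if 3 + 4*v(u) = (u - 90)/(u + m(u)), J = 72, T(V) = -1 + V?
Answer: -119790968/196400849 ≈ -0.60993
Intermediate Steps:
v(u) = -¾ + (-90 + u)/(8*u) (v(u) = -¾ + ((u - 90)/(u + u))/4 = -¾ + ((-90 + u)/((2*u)))/4 = -¾ + ((-90 + u)*(1/(2*u)))/4 = -¾ + ((-90 + u)/(2*u))/4 = -¾ + (-90 + u)/(8*u))
(9613 + 19350)/(-47481 + v(T(6)/J - 35/(-13))) = (9613 + 19350)/(-47481 + 5*(-18 - ((-1 + 6)/72 - 35/(-13)))/(8*((-1 + 6)/72 - 35/(-13)))) = 28963/(-47481 + 5*(-18 - (5*(1/72) - 35*(-1/13)))/(8*(5*(1/72) - 35*(-1/13)))) = 28963/(-47481 + 5*(-18 - (5/72 + 35/13))/(8*(5/72 + 35/13))) = 28963/(-47481 + 5*(-18 - 1*2585/936)/(8*(2585/936))) = 28963/(-47481 + (5/8)*(936/2585)*(-18 - 2585/936)) = 28963/(-47481 + (5/8)*(936/2585)*(-19433/936)) = 28963/(-47481 - 19433/4136) = 28963/(-196400849/4136) = 28963*(-4136/196400849) = -119790968/196400849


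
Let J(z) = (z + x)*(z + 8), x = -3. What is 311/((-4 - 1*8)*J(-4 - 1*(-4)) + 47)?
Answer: 311/335 ≈ 0.92836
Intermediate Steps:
J(z) = (-3 + z)*(8 + z) (J(z) = (z - 3)*(z + 8) = (-3 + z)*(8 + z))
311/((-4 - 1*8)*J(-4 - 1*(-4)) + 47) = 311/((-4 - 1*8)*(-24 + (-4 - 1*(-4))² + 5*(-4 - 1*(-4))) + 47) = 311/((-4 - 8)*(-24 + (-4 + 4)² + 5*(-4 + 4)) + 47) = 311/(-12*(-24 + 0² + 5*0) + 47) = 311/(-12*(-24 + 0 + 0) + 47) = 311/(-12*(-24) + 47) = 311/(288 + 47) = 311/335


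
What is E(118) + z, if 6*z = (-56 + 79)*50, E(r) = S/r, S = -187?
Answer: 67289/354 ≈ 190.08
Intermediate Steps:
E(r) = -187/r
z = 575/3 (z = ((-56 + 79)*50)/6 = (23*50)/6 = (⅙)*1150 = 575/3 ≈ 191.67)
E(118) + z = -187/118 + 575/3 = 67289/354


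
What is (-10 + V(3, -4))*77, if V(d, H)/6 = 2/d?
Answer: -462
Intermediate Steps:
V(d, H) = 12/d (V(d, H) = 6*(2/d) = 12/d)
(-10 + V(3, -4))*77 = (-10 + 12/3)*77 = (-10 + 12*(1/3))*77 = (-10 + 4)*77 = -6*77 = -462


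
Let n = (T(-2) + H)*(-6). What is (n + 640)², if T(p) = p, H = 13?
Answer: 329476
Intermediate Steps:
n = -66 (n = (-2 + 13)*(-6) = 11*(-6) = -66)
(n + 640)² = (-66 + 640)² = 574² = 329476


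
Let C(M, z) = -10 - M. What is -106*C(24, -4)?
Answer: 3604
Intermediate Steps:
-106*C(24, -4) = -106*(-10 - 1*24) = -106*(-10 - 24) = -106*(-34) = 3604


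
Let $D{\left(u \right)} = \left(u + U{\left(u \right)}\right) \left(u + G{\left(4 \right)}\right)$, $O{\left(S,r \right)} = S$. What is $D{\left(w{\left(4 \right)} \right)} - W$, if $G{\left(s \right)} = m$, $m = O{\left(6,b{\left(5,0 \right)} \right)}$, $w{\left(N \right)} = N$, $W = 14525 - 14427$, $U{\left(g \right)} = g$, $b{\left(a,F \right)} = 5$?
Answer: $-18$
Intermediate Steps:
$W = 98$
$m = 6$
$G{\left(s \right)} = 6$
$D{\left(u \right)} = 2 u \left(6 + u\right)$ ($D{\left(u \right)} = \left(u + u\right) \left(u + 6\right) = 2 u \left(6 + u\right)$)
$D{\left(w{\left(4 \right)} \right)} - W = 2 \cdot 4 \left(6 + 4\right) - 98 = 2 \cdot 4 \cdot 10 - 98 = 80 - 98 = -18$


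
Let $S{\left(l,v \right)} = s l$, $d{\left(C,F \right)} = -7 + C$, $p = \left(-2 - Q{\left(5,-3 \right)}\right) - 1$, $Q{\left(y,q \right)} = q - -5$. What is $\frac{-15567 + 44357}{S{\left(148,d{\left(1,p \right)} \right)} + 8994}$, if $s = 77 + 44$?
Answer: $\frac{14395}{13451} \approx 1.0702$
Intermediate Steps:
$Q{\left(y,q \right)} = 5 + q$ ($Q{\left(y,q \right)} = q + 5 = 5 + q$)
$s = 121$
$p = -5$ ($p = \left(-2 - \left(5 - 3\right)\right) - 1 = \left(-2 - 2\right) - 1 = -4 - 1 = -5$)
$S{\left(l,v \right)} = 121 l$
$\frac{-15567 + 44357}{S{\left(148,d{\left(1,p \right)} \right)} + 8994} = \frac{-15567 + 44357}{121 \cdot 148 + 8994} = \frac{28790}{17908 + 8994} = \frac{28790}{26902} = 28790 \cdot \frac{1}{26902} = \frac{14395}{13451}$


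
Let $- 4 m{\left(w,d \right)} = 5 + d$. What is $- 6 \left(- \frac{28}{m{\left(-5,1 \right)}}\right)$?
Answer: $-112$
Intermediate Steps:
$m{\left(w,d \right)} = - \frac{5}{4} - \frac{d}{4}$ ($m{\left(w,d \right)} = - \frac{5 + d}{4} = - \frac{5}{4} - \frac{d}{4}$)
$- 6 \left(- \frac{28}{m{\left(-5,1 \right)}}\right) = - 6 \left(- \frac{28}{- \frac{5}{4} - \frac{1}{4}}\right) = - 6 \left(- \frac{28}{- \frac{3}{2}}\right) = - 6 \left(\left(-28\right) \left(- \frac{2}{3}\right)\right) = \left(-6\right) \frac{56}{3} = -112$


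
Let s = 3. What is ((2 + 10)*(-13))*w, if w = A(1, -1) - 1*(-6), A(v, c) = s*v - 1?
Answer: -1248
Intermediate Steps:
A(v, c) = -1 + 3*v (A(v, c) = 3*v - 1 = -1 + 3*v)
w = 8 (w = (-1 + 3*1) - 1*(-6) = (-1 + 3) + 6 = 2 + 6 = 8)
((2 + 10)*(-13))*w = ((2 + 10)*(-13))*8 = (12*(-13))*8 = -156*8 = -1248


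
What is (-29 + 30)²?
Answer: 1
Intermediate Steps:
(-29 + 30)² = 1² = 1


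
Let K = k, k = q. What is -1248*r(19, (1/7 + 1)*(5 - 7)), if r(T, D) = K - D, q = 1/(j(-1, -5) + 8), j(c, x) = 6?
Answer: -20592/7 ≈ -2941.7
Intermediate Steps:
q = 1/14 (q = 1/(6 + 8) = 1/14 ≈ 0.071429)
k = 1/14 ≈ 0.071429
K = 1/14 ≈ 0.071429
r(T, D) = 1/14 - D
-1248*r(19, (1/7 + 1)*(5 - 7)) = -1248*(1/14 - (1/7 + 1)*(5 - 7)) = -1248*(1/14 - (1/7 + 1)*(-2)) = -1248*(1/14 - 8*(-2)/7) = -1248*(1/14 - 1*(-16/7)) = -1248*(1/14 + 16/7) = -1248*33/14 = -20592/7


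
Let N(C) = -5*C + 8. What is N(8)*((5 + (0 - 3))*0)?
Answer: 0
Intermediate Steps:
N(C) = 8 - 5*C
N(8)*((5 + (0 - 3))*0) = (8 - 5*8)*((5 + (0 - 3))*0) = (8 - 40)*((5 - 3)*0) = -64*0 = -32*0 = 0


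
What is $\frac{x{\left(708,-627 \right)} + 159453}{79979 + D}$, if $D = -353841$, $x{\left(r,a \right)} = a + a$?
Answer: $- \frac{158199}{273862} \approx -0.57766$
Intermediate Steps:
$x{\left(r,a \right)} = 2 a$
$\frac{x{\left(708,-627 \right)} + 159453}{79979 + D} = \frac{2 \left(-627\right) + 159453}{79979 - 353841} = \frac{-1254 + 159453}{-273862} = 158199 \left(- \frac{1}{273862}\right) = - \frac{158199}{273862}$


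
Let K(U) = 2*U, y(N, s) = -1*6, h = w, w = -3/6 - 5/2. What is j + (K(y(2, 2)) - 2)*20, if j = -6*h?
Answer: -262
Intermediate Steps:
w = -3 (w = -3*⅙ - 5*½ = -½ - 5/2 = -3)
h = -3
y(N, s) = -6
j = 18 (j = -6*(-3) = 18)
j + (K(y(2, 2)) - 2)*20 = 18 + (2*(-6) - 2)*20 = 18 + (-12 - 2)*20 = 18 - 14*20 = 18 - 280 = -262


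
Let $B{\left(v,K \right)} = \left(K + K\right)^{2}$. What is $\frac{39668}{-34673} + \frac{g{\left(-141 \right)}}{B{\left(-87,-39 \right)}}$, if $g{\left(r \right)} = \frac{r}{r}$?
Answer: $- \frac{241305439}{210950532} \approx -1.1439$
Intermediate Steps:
$B{\left(v,K \right)} = 4 K^{2}$ ($B{\left(v,K \right)} = \left(2 K\right)^{2} = 4 K^{2}$)
$g{\left(r \right)} = 1$
$\frac{39668}{-34673} + \frac{g{\left(-141 \right)}}{B{\left(-87,-39 \right)}} = \frac{39668}{-34673} + 1 \frac{1}{4 \left(-39\right)^{2}} = 39668 \left(- \frac{1}{34673}\right) + 1 \frac{1}{4 \cdot 1521} = - \frac{39668}{34673} + 1 \cdot \frac{1}{6084} = - \frac{39668}{34673} + \frac{1}{6084} = - \frac{241305439}{210950532}$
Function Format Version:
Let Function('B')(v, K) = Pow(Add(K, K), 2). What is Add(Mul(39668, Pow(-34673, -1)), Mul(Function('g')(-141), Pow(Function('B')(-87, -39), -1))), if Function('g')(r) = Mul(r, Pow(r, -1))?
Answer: Rational(-241305439, 210950532) ≈ -1.1439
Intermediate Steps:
Function('B')(v, K) = Mul(4, Pow(K, 2)) (Function('B')(v, K) = Pow(Mul(2, K), 2) = Mul(4, Pow(K, 2)))
Function('g')(r) = 1
Add(Mul(39668, Pow(-34673, -1)), Mul(Function('g')(-141), Pow(Function('B')(-87, -39), -1))) = Add(Mul(39668, Pow(-34673, -1)), Mul(1, Pow(Mul(4, Pow(-39, 2)), -1))) = Add(Mul(39668, Rational(-1, 34673)), Mul(1, Pow(Mul(4, 1521), -1))) = Add(Rational(-39668, 34673), Mul(1, Pow(6084, -1))) = Add(Rational(-39668, 34673), Mul(1, Rational(1, 6084))) = Add(Rational(-39668, 34673), Rational(1, 6084)) = Rational(-241305439, 210950532)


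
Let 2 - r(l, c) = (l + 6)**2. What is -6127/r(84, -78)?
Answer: 6127/8098 ≈ 0.75661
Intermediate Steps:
r(l, c) = 2 - (6 + l)**2 (r(l, c) = 2 - (l + 6)**2 = 2 - (6 + l)**2)
-6127/r(84, -78) = -6127/(2 - (6 + 84)**2) = -6127/(2 - 1*90**2) = -6127/(2 - 1*8100) = -6127/(2 - 8100) = -6127/(-8098) = -6127*(-1/8098) = 6127/8098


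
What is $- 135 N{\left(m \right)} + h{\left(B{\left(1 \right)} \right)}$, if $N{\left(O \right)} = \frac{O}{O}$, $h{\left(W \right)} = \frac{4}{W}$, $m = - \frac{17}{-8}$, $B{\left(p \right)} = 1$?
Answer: $-131$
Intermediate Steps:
$m = \frac{17}{8}$ ($m = \left(-17\right) \left(- \frac{1}{8}\right) = \frac{17}{8} \approx 2.125$)
$N{\left(O \right)} = 1$
$- 135 N{\left(m \right)} + h{\left(B{\left(1 \right)} \right)} = \left(-135\right) 1 + \frac{4}{1} = -135 + 4 \cdot 1 = -135 + 4 = -131$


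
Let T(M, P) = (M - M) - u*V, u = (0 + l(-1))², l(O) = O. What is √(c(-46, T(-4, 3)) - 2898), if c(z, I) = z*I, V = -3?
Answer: 2*I*√759 ≈ 55.1*I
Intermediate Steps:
u = 1 (u = (0 - 1)² = (-1)² = 1)
T(M, P) = 3 (T(M, P) = (M - M) - (-3) = 0 - 1*(-3) = 0 + 3 = 3)
c(z, I) = I*z
√(c(-46, T(-4, 3)) - 2898) = √(3*(-46) - 2898) = √(-138 - 2898) = √(-3036) = 2*I*√759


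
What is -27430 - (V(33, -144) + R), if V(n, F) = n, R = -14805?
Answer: -12658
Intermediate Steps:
-27430 - (V(33, -144) + R) = -27430 - (33 - 14805) = -27430 - 1*(-14772) = -27430 + 14772 = -12658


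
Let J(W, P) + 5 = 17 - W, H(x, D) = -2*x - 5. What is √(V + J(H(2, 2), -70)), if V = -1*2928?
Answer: 3*I*√323 ≈ 53.917*I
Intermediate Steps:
H(x, D) = -5 - 2*x
J(W, P) = 12 - W (J(W, P) = -5 + (17 - W) = 12 - W)
V = -2928
√(V + J(H(2, 2), -70)) = √(-2928 + (12 - (-5 - 2*2))) = √(-2928 + (12 - (-5 - 4))) = √(-2928 + (12 - 1*(-9))) = √(-2928 + (12 + 9)) = √(-2928 + 21) = √(-2907) = 3*I*√323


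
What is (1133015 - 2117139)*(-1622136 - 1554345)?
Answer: 3126051187644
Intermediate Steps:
(1133015 - 2117139)*(-1622136 - 1554345) = -984124*(-3176481) = 3126051187644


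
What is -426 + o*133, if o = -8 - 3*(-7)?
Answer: 1303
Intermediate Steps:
o = 13 (o = -8 + 21 = 13)
-426 + o*133 = -426 + 13*133 = -426 + 1729 = 1303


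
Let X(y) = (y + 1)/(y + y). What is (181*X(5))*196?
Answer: 106428/5 ≈ 21286.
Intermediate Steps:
X(y) = (1 + y)/(2*y) (X(y) = (1 + y)/((2*y)) = (1 + y)*(1/(2*y)) = (1 + y)/(2*y))
(181*X(5))*196 = (181*((½)*(1 + 5)/5))*196 = (181*((½)*(⅕)*6))*196 = (181*(⅗))*196 = (543/5)*196 = 106428/5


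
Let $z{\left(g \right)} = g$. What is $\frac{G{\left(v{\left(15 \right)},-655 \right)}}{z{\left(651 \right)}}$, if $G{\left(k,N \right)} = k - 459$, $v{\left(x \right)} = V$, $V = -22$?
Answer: $- \frac{481}{651} \approx -0.73886$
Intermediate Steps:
$v{\left(x \right)} = -22$
$G{\left(k,N \right)} = -459 + k$
$\frac{G{\left(v{\left(15 \right)},-655 \right)}}{z{\left(651 \right)}} = \frac{-459 - 22}{651} = \left(-481\right) \frac{1}{651} = - \frac{481}{651}$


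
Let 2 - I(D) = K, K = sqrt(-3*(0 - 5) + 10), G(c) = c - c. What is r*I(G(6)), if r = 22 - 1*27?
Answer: 15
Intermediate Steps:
r = -5 (r = 22 - 27 = -5)
G(c) = 0
K = 5 (K = sqrt(-3*(-5) + 10) = sqrt(15 + 10) = sqrt(25) = 5)
I(D) = -3 (I(D) = 2 - 1*5 = 2 - 5 = -3)
r*I(G(6)) = -5*(-3) = 15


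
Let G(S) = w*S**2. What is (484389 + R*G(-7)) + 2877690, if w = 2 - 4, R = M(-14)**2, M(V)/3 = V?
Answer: 3189207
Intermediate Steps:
M(V) = 3*V
R = 1764 (R = (3*(-14))**2 = (-42)**2 = 1764)
w = -2
G(S) = -2*S**2
(484389 + R*G(-7)) + 2877690 = (484389 + 1764*(-2*(-7)**2)) + 2877690 = (484389 + 1764*(-2*49)) + 2877690 = (484389 + 1764*(-98)) + 2877690 = (484389 - 172872) + 2877690 = 311517 + 2877690 = 3189207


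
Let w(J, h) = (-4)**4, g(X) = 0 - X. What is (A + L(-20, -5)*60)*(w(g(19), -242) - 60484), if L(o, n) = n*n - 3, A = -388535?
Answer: 23321185020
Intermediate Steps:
g(X) = -X
L(o, n) = -3 + n**2 (L(o, n) = n**2 - 3 = -3 + n**2)
w(J, h) = 256
(A + L(-20, -5)*60)*(w(g(19), -242) - 60484) = (-388535 + (-3 + (-5)**2)*60)*(256 - 60484) = (-388535 + (-3 + 25)*60)*(-60228) = (-388535 + 22*60)*(-60228) = (-388535 + 1320)*(-60228) = -387215*(-60228) = 23321185020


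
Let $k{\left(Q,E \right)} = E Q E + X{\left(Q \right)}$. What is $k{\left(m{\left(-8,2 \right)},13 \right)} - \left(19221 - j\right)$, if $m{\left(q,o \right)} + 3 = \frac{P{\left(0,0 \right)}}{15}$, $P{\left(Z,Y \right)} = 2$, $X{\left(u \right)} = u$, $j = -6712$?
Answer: $- \frac{79261}{3} \approx -26420.0$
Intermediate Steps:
$m{\left(q,o \right)} = - \frac{43}{15}$ ($m{\left(q,o \right)} = -3 + \frac{2}{15} = - \frac{43}{15}$)
$k{\left(Q,E \right)} = Q + Q E^{2}$ ($k{\left(Q,E \right)} = E Q E + Q = Q E^{2} + Q = Q + Q E^{2}$)
$k{\left(m{\left(-8,2 \right)},13 \right)} - \left(19221 - j\right) = - \frac{43 \left(1 + 13^{2}\right)}{15} - \left(19221 - -6712\right) = - \frac{43 \left(1 + 169\right)}{15} - \left(19221 + 6712\right) = \left(- \frac{43}{15}\right) 170 - 25933 = - \frac{1462}{3} - 25933 = - \frac{79261}{3}$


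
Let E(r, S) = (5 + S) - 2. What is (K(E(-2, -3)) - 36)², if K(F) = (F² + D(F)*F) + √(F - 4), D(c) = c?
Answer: 1292 - 144*I ≈ 1292.0 - 144.0*I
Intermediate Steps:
E(r, S) = 3 + S
K(F) = √(-4 + F) + 2*F² (K(F) = (F² + F*F) + √(F - 4) = (F² + F²) + √(-4 + F) = 2*F² + √(-4 + F) = √(-4 + F) + 2*F²)
(K(E(-2, -3)) - 36)² = ((√(-4 + (3 - 3)) + 2*(3 - 3)²) - 36)² = ((√(-4 + 0) + 2*0²) - 36)² = ((√(-4) + 2*0) - 36)² = ((2*I + 0) - 36)² = (2*I - 36)² = (-36 + 2*I)²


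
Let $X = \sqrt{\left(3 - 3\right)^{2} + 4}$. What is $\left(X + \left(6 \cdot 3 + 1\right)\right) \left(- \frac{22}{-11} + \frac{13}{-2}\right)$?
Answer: $- \frac{189}{2} \approx -94.5$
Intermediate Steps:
$X = 2$ ($X = \sqrt{0^{2} + 4} = \sqrt{0 + 4} = \sqrt{4} = 2$)
$\left(X + \left(6 \cdot 3 + 1\right)\right) \left(- \frac{22}{-11} + \frac{13}{-2}\right) = \left(2 + \left(6 \cdot 3 + 1\right)\right) \left(- \frac{22}{-11} + \frac{13}{-2}\right) = \left(2 + \left(18 + 1\right)\right) \left(\left(-22\right) \left(- \frac{1}{11}\right) + 13 \left(- \frac{1}{2}\right)\right) = \left(2 + 19\right) \left(2 - \frac{13}{2}\right) = 21 \left(- \frac{9}{2}\right) = - \frac{189}{2}$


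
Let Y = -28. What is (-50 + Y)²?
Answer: 6084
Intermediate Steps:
(-50 + Y)² = (-50 - 28)² = (-78)² = 6084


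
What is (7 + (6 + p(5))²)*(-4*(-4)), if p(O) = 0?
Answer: 688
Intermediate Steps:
(7 + (6 + p(5))²)*(-4*(-4)) = (7 + (6 + 0)²)*(-4*(-4)) = (7 + 6²)*16 = (7 + 36)*16 = 43*16 = 688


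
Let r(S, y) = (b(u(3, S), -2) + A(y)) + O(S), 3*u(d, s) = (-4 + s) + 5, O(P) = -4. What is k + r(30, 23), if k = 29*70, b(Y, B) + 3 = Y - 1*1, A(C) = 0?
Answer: 6097/3 ≈ 2032.3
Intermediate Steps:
u(d, s) = ⅓ + s/3 (u(d, s) = ((-4 + s) + 5)/3 = (1 + s)/3 = ⅓ + s/3)
b(Y, B) = -4 + Y (b(Y, B) = -3 + (Y - 1*1) = -3 + (Y - 1) = -3 + (-1 + Y) = -4 + Y)
r(S, y) = -23/3 + S/3 (r(S, y) = ((-4 + (⅓ + S/3)) + 0) - 4 = ((-11/3 + S/3) + 0) - 4 = (-11/3 + S/3) - 4 = -23/3 + S/3)
k = 2030
k + r(30, 23) = 2030 + (-23/3 + (⅓)*30) = 2030 + (-23/3 + 10) = 2030 + 7/3 = 6097/3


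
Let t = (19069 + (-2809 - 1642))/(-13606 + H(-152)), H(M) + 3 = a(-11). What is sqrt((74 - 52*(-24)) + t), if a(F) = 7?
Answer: sqrt(61097552013)/6801 ≈ 36.345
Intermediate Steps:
H(M) = 4 (H(M) = -3 + 7 = 4)
t = -7309/6801 (t = (19069 + (-2809 - 1642))/(-13606 + 4) = (19069 - 4451)/(-13602) = 14618*(-1/13602) = -7309/6801 ≈ -1.0747)
sqrt((74 - 52*(-24)) + t) = sqrt((74 - 52*(-24)) - 7309/6801) = sqrt((74 + 1248) - 7309/6801) = sqrt(1322 - 7309/6801) = sqrt(8983613/6801) = sqrt(61097552013)/6801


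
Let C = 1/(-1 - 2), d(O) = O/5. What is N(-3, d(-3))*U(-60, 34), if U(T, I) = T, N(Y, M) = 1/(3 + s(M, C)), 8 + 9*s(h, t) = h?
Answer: -675/23 ≈ -29.348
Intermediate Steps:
d(O) = O/5 (d(O) = O*(⅕) = O/5)
C = -⅓ (C = 1/(-3) = -⅓ ≈ -0.33333)
s(h, t) = -8/9 + h/9
N(Y, M) = 1/(19/9 + M/9) (N(Y, M) = 1/(3 + (-8/9 + M/9)) = 1/(19/9 + M/9))
N(-3, d(-3))*U(-60, 34) = (9/(19 + (⅕)*(-3)))*(-60) = (9/(19 - ⅗))*(-60) = (9/(92/5))*(-60) = (9*(5/92))*(-60) = (45/92)*(-60) = -675/23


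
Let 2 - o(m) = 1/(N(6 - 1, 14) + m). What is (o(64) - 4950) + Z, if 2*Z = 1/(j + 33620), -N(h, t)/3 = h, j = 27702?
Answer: -29735405683/6009556 ≈ -4948.0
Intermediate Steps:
N(h, t) = -3*h
o(m) = 2 - 1/(-15 + m) (o(m) = 2 - 1/(-3*(6 - 1) + m) = 2 - 1/(-3*5 + m) = 2 - 1/(-15 + m))
Z = 1/122644 (Z = 1/(2*(27702 + 33620)) = (1/2)/61322 = (1/2)*(1/61322) = 1/122644 ≈ 8.1537e-6)
(o(64) - 4950) + Z = ((-31 + 2*64)/(-15 + 64) - 4950) + 1/122644 = ((-31 + 128)/49 - 4950) + 1/122644 = ((1/49)*97 - 4950) + 1/122644 = (97/49 - 4950) + 1/122644 = -242453/49 + 1/122644 = -29735405683/6009556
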